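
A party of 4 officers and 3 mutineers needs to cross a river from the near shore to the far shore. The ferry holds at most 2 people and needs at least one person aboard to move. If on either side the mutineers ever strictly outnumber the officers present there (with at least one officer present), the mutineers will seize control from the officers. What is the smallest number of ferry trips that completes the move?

Counting alone: each trip to the far shore takes at most 2 across and each return brings at least 1 back, so after t trips out (and t−1 returns) at most 2t − (t−1) of the 7 are across; that first reaches 7 at t = 6, so at least 11 crossings are needed.
The plan below uses exactly 11 crossings, so it is optimal:
1. 2 mutineers → the far shore.  (the near shore: 4O 1M; the far shore: 0O 2M)
2. 1 mutineer ← the near shore.  (the near shore: 4O 2M; the far shore: 0O 1M)
3. 2 mutineers → the far shore.  (the near shore: 4O 0M; the far shore: 0O 3M)
4. 1 mutineer ← the near shore.  (the near shore: 4O 1M; the far shore: 0O 2M)
5. 2 officers → the far shore.  (the near shore: 2O 1M; the far shore: 2O 2M)
6. 1 mutineer ← the near shore.  (the near shore: 2O 2M; the far shore: 2O 1M)
7. 1 officer and 1 mutineer → the far shore.  (the near shore: 1O 1M; the far shore: 3O 2M)
8. 1 officer ← the near shore.  (the near shore: 2O 1M; the far shore: 2O 2M)
9. 1 officer and 1 mutineer → the far shore.  (the near shore: 1O 0M; the far shore: 3O 3M)
10. 1 mutineer ← the near shore.  (the near shore: 1O 1M; the far shore: 3O 2M)
11. 1 officer and 1 mutineer → the far shore.  (the near shore: 0O 0M; the far shore: 4O 3M)

11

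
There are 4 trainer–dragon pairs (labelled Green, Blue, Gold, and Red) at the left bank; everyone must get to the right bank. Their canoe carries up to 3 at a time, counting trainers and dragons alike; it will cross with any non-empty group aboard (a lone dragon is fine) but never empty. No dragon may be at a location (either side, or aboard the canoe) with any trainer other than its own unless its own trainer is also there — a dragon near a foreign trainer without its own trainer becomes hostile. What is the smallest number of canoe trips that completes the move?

Counting alone: each trip to the right bank takes at most 3 across and each return brings at least 1 back, so after t trips out (and t−1 returns) at most 3t − (t−1) of the 8 are across; that first reaches 8 at t = 4, so at least 7 crossings are needed.
The safety rule pushes this higher. Following every safe sequence of crossings, the most of the 8 that can be at the right bank as the canoe arrives there on crossing 7 is 7 — never all 8.
So no plan with fewer than 9 crossings exists, and this one achieves 9:
1. dragon Green and trainer Green cross → the right bank.
2. trainer Green crosses ← the left bank.
3. dragon Blue, trainer Blue, and trainer Green cross → the right bank.
4. dragon Green and trainer Green cross ← the left bank.
5. trainer Gold, trainer Green, and trainer Red cross → the right bank.
6. dragon Blue crosses ← the left bank.
7. dragon Blue and dragon Green cross → the right bank.
8. dragon Green crosses ← the left bank.
9. dragon Gold, dragon Green, and dragon Red cross → the right bank.

9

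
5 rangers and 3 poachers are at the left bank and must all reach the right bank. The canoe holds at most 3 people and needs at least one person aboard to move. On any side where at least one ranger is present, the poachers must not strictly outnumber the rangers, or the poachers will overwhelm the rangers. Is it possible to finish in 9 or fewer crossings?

Yes — this plan uses 7 crossings (≤ 9):
1. 2 poachers → the right bank.  (the left bank: 5R 1P; the right bank: 0R 2P)
2. 1 poacher ← the left bank.  (the left bank: 5R 2P; the right bank: 0R 1P)
3. 2 rangers and 1 poacher → the right bank.  (the left bank: 3R 1P; the right bank: 2R 2P)
4. 1 poacher ← the left bank.  (the left bank: 3R 2P; the right bank: 2R 1P)
5. 1 ranger and 2 poachers → the right bank.  (the left bank: 2R 0P; the right bank: 3R 3P)
6. 1 poacher ← the left bank.  (the left bank: 2R 1P; the right bank: 3R 2P)
7. 2 rangers and 1 poacher → the right bank.  (the left bank: 0R 0P; the right bank: 5R 3P)

Yes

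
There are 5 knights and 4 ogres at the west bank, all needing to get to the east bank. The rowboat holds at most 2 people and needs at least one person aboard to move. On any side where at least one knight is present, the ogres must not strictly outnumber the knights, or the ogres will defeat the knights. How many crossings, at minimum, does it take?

15

Counting alone: each trip to the east bank takes at most 2 across and each return brings at least 1 back, so after t trips out (and t−1 returns) at most 2t − (t−1) of the 9 are across; that first reaches 9 at t = 8, so at least 15 crossings are needed.
The plan below uses exactly 15 crossings, so it is optimal:
1. 2 ogres → the east bank.  (the west bank: 5K 2O; the east bank: 0K 2O)
2. 1 ogre ← the west bank.  (the west bank: 5K 3O; the east bank: 0K 1O)
3. 2 ogres → the east bank.  (the west bank: 5K 1O; the east bank: 0K 3O)
4. 1 ogre ← the west bank.  (the west bank: 5K 2O; the east bank: 0K 2O)
5. 2 knights → the east bank.  (the west bank: 3K 2O; the east bank: 2K 2O)
6. 1 ogre ← the west bank.  (the west bank: 3K 3O; the east bank: 2K 1O)
7. 1 knight and 1 ogre → the east bank.  (the west bank: 2K 2O; the east bank: 3K 2O)
8. 1 knight ← the west bank.  (the west bank: 3K 2O; the east bank: 2K 2O)
9. 1 knight and 1 ogre → the east bank.  (the west bank: 2K 1O; the east bank: 3K 3O)
10. 1 ogre ← the west bank.  (the west bank: 2K 2O; the east bank: 3K 2O)
11. 1 knight and 1 ogre → the east bank.  (the west bank: 1K 1O; the east bank: 4K 3O)
12. 1 knight ← the west bank.  (the west bank: 2K 1O; the east bank: 3K 3O)
13. 1 knight and 1 ogre → the east bank.  (the west bank: 1K 0O; the east bank: 4K 4O)
14. 1 ogre ← the west bank.  (the west bank: 1K 1O; the east bank: 4K 3O)
15. 1 knight and 1 ogre → the east bank.  (the west bank: 0K 0O; the east bank: 5K 4O)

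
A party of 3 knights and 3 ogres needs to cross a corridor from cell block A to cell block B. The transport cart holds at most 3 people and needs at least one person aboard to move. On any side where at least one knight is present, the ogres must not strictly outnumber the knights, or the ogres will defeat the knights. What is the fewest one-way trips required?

Counting alone: each trip to cell block B takes at most 3 across and each return brings at least 1 back, so after t trips out (and t−1 returns) at most 3t − (t−1) of the 6 are across; that first reaches 6 at t = 3, so at least 5 crossings are needed.
The plan below uses exactly 5 crossings, so it is optimal:
1. 2 ogres → cell block B.  (cell block A: 3K 1O; cell block B: 0K 2O)
2. 1 ogre ← cell block A.  (cell block A: 3K 2O; cell block B: 0K 1O)
3. 3 knights → cell block B.  (cell block A: 0K 2O; cell block B: 3K 1O)
4. 1 ogre ← cell block A.  (cell block A: 0K 3O; cell block B: 3K 0O)
5. 3 ogres → cell block B.  (cell block A: 0K 0O; cell block B: 3K 3O)

5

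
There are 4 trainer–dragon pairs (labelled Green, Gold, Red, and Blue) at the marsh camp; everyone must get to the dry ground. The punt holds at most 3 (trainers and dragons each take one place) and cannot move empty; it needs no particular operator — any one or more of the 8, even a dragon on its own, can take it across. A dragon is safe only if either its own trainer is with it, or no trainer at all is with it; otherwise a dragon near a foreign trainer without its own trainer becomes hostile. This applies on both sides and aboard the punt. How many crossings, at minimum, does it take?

9

Counting alone: each trip to the dry ground takes at most 3 across and each return brings at least 1 back, so after t trips out (and t−1 returns) at most 3t − (t−1) of the 8 are across; that first reaches 8 at t = 4, so at least 7 crossings are needed.
The safety rule pushes this higher. Following every safe sequence of crossings, the most of the 8 that can be at the dry ground as the punt arrives there on crossing 7 is 7 — never all 8.
So no plan with fewer than 9 crossings exists, and this one achieves 9:
1. dragon Green and trainer Green cross → the dry ground.
2. trainer Green crosses ← the marsh camp.
3. dragon Gold, trainer Gold, and trainer Green cross → the dry ground.
4. dragon Green and trainer Green cross ← the marsh camp.
5. trainer Blue, trainer Green, and trainer Red cross → the dry ground.
6. dragon Gold crosses ← the marsh camp.
7. dragon Gold and dragon Green cross → the dry ground.
8. dragon Green crosses ← the marsh camp.
9. dragon Blue, dragon Green, and dragon Red cross → the dry ground.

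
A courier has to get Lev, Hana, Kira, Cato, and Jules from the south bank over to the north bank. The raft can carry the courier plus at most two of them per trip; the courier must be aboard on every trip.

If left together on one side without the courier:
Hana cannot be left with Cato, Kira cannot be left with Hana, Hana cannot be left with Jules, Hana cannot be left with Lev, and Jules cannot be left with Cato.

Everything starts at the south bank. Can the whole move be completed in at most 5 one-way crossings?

No

Counting alone: the courier can take at most 2 across per trip to the north bank, so moving all 5 needs at least 3 loaded trips out, with a return between consecutive ones — at least 5 crossings.
The safety rule pushes this higher. Following every safe sequence of crossings, the most of the 5 that can be at the north bank as the raft arrives there on crossing 5 is 4 — never all 5.
So the move cannot be finished within 5 crossings. (The shortest complete plan takes 7:)
1. Courier goes to the north bank with Cato and Hana.  [the south bank: Jules, Kira, Lev | the north bank: Cato, Hana]
2. Courier goes back to the south bank with Hana.  [the south bank: Hana, Jules, Kira, Lev | the north bank: Cato]
3. Courier goes to the north bank with Hana and Lev.  [the south bank: Jules, Kira | the north bank: Cato, Hana, Lev]
4. Courier goes back to the south bank with Hana.  [the south bank: Hana, Jules, Kira | the north bank: Cato, Lev]
5. Courier goes to the north bank with Hana and Kira.  [the south bank: Jules | the north bank: Cato, Hana, Kira, Lev]
6. Courier goes back to the south bank with Hana.  [the south bank: Hana, Jules | the north bank: Cato, Kira, Lev]
7. Courier goes to the north bank with Hana and Jules.  [the south bank: — | the north bank: Cato, Hana, Jules, Kira, Lev]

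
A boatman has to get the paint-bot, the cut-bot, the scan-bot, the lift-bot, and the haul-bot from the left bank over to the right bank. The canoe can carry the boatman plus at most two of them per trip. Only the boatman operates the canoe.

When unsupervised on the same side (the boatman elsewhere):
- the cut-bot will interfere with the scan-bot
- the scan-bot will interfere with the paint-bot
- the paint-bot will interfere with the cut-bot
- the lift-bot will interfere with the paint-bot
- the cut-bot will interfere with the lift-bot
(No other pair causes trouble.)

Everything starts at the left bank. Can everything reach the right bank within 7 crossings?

Yes

Yes — this plan uses 7 crossings (≤ 7):
1. Boatman goes to the right bank with the cut-bot and the paint-bot.  [the left bank: the haul-bot, the lift-bot, the scan-bot | the right bank: the cut-bot, the paint-bot]
2. Boatman goes back to the left bank with the paint-bot.  [the left bank: the haul-bot, the lift-bot, the paint-bot, the scan-bot | the right bank: the cut-bot]
3. Boatman goes to the right bank with the haul-bot and the paint-bot.  [the left bank: the lift-bot, the scan-bot | the right bank: the cut-bot, the haul-bot, the paint-bot]
4. Boatman goes back to the left bank with the paint-bot.  [the left bank: the lift-bot, the paint-bot, the scan-bot | the right bank: the cut-bot, the haul-bot]
5. Boatman goes to the right bank with the lift-bot and the scan-bot.  [the left bank: the paint-bot | the right bank: the cut-bot, the haul-bot, the lift-bot, the scan-bot]
6. Boatman goes back to the left bank with the cut-bot.  [the left bank: the cut-bot, the paint-bot | the right bank: the haul-bot, the lift-bot, the scan-bot]
7. Boatman goes to the right bank with the cut-bot and the paint-bot.  [the left bank: — | the right bank: the cut-bot, the haul-bot, the lift-bot, the paint-bot, the scan-bot]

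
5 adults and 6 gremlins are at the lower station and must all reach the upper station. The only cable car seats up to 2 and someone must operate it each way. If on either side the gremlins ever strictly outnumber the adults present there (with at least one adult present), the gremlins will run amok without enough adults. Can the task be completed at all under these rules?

No

The gremlins already outnumber the adults at the lower station before anyone moves, so the starting position itself is disallowed.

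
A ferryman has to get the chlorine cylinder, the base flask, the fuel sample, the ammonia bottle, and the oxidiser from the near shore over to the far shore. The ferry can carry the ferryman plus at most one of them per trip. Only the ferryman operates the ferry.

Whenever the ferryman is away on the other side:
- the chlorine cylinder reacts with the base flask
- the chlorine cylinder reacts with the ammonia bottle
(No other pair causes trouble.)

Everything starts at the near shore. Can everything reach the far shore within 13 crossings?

Yes — this plan uses 11 crossings (≤ 13):
1. Ferryman goes to the far shore with the chlorine cylinder.  [the near shore: the ammonia bottle, the base flask, the fuel sample, the oxidiser | the far shore: the chlorine cylinder]
2. Ferryman goes back to the near shore alone.  [the near shore: the ammonia bottle, the base flask, the fuel sample, the oxidiser | the far shore: the chlorine cylinder]
3. Ferryman goes to the far shore with the base flask.  [the near shore: the ammonia bottle, the fuel sample, the oxidiser | the far shore: the base flask, the chlorine cylinder]
4. Ferryman goes back to the near shore with the chlorine cylinder.  [the near shore: the ammonia bottle, the chlorine cylinder, the fuel sample, the oxidiser | the far shore: the base flask]
5. Ferryman goes to the far shore with the ammonia bottle.  [the near shore: the chlorine cylinder, the fuel sample, the oxidiser | the far shore: the ammonia bottle, the base flask]
6. Ferryman goes back to the near shore alone.  [the near shore: the chlorine cylinder, the fuel sample, the oxidiser | the far shore: the ammonia bottle, the base flask]
7. Ferryman goes to the far shore with the fuel sample.  [the near shore: the chlorine cylinder, the oxidiser | the far shore: the ammonia bottle, the base flask, the fuel sample]
8. Ferryman goes back to the near shore alone.  [the near shore: the chlorine cylinder, the oxidiser | the far shore: the ammonia bottle, the base flask, the fuel sample]
9. Ferryman goes to the far shore with the oxidiser.  [the near shore: the chlorine cylinder | the far shore: the ammonia bottle, the base flask, the fuel sample, the oxidiser]
10. Ferryman goes back to the near shore alone.  [the near shore: the chlorine cylinder | the far shore: the ammonia bottle, the base flask, the fuel sample, the oxidiser]
11. Ferryman goes to the far shore with the chlorine cylinder.  [the near shore: — | the far shore: the ammonia bottle, the base flask, the chlorine cylinder, the fuel sample, the oxidiser]

Yes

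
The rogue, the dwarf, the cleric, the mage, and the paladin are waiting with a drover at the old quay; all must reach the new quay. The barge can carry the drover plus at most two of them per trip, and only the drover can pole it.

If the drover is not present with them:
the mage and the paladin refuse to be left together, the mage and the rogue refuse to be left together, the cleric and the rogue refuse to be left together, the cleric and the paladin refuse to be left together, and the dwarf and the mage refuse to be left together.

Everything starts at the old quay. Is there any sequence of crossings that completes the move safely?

1. Drover goes to the new quay with the cleric and the mage.  [the old quay: the dwarf, the paladin, the rogue | the new quay: the cleric, the mage]
2. Drover goes back to the old quay alone.  [the old quay: the dwarf, the paladin, the rogue | the new quay: the cleric, the mage]
3. Drover goes to the new quay with the rogue.  [the old quay: the dwarf, the paladin | the new quay: the cleric, the mage, the rogue]
4. Drover goes back to the old quay with the cleric and the mage.  [the old quay: the cleric, the dwarf, the mage, the paladin | the new quay: the rogue]
5. Drover goes to the new quay with the dwarf and the paladin.  [the old quay: the cleric, the mage | the new quay: the dwarf, the paladin, the rogue]
6. Drover goes back to the old quay alone.  [the old quay: the cleric, the mage | the new quay: the dwarf, the paladin, the rogue]
7. Drover goes to the new quay with the cleric and the mage.  [the old quay: — | the new quay: the cleric, the dwarf, the mage, the paladin, the rogue]

Yes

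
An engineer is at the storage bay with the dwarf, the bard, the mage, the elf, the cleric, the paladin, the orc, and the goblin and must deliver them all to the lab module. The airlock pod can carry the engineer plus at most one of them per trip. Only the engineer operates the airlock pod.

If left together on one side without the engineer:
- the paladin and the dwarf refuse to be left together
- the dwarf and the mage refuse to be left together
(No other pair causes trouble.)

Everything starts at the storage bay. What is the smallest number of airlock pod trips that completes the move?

17

Counting alone: the engineer can take at most 1 across per trip to the lab module, so moving all 8 needs at least 8 loaded trips out, with a return between consecutive ones — at least 15 crossings.
The safety rule pushes this higher. Following every safe sequence of crossings, the most of the 8 that can be at the lab module as the airlock pod arrives there on crossing 15 is 7 — never all 8.
So no plan with fewer than 17 crossings exists, and this one achieves 17:
1. Engineer goes to the lab module with the dwarf.
2. Engineer goes back to the storage bay alone.
3. Engineer goes to the lab module with the bard.
4. Engineer goes back to the storage bay alone.
5. Engineer goes to the lab module with the mage.
6. Engineer goes back to the storage bay with the dwarf.
7. Engineer goes to the lab module with the paladin.
8. Engineer goes back to the storage bay alone.
9. Engineer goes to the lab module with the elf.
10. Engineer goes back to the storage bay alone.
11. Engineer goes to the lab module with the cleric.
12. Engineer goes back to the storage bay alone.
13. Engineer goes to the lab module with the orc.
14. Engineer goes back to the storage bay alone.
15. Engineer goes to the lab module with the goblin.
16. Engineer goes back to the storage bay alone.
17. Engineer goes to the lab module with the dwarf.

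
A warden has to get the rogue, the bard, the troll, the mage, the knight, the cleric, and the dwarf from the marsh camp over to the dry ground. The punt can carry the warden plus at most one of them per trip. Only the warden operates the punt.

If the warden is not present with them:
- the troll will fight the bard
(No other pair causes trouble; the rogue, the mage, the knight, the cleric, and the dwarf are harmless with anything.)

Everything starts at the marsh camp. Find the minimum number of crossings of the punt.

13

Counting alone: the warden can take at most 1 across per trip to the dry ground, so moving all 7 needs at least 7 loaded trips out, with a return between consecutive ones — at least 13 crossings.
The plan below uses exactly 13 crossings, so it is optimal:
1. Warden goes to the dry ground with the bard.  [the marsh camp: the cleric, the dwarf, the knight, the mage, the rogue, the troll | the dry ground: the bard]
2. Warden goes back to the marsh camp alone.  [the marsh camp: the cleric, the dwarf, the knight, the mage, the rogue, the troll | the dry ground: the bard]
3. Warden goes to the dry ground with the rogue.  [the marsh camp: the cleric, the dwarf, the knight, the mage, the troll | the dry ground: the bard, the rogue]
4. Warden goes back to the marsh camp alone.  [the marsh camp: the cleric, the dwarf, the knight, the mage, the troll | the dry ground: the bard, the rogue]
5. Warden goes to the dry ground with the mage.  [the marsh camp: the cleric, the dwarf, the knight, the troll | the dry ground: the bard, the mage, the rogue]
6. Warden goes back to the marsh camp alone.  [the marsh camp: the cleric, the dwarf, the knight, the troll | the dry ground: the bard, the mage, the rogue]
7. Warden goes to the dry ground with the knight.  [the marsh camp: the cleric, the dwarf, the troll | the dry ground: the bard, the knight, the mage, the rogue]
8. Warden goes back to the marsh camp alone.  [the marsh camp: the cleric, the dwarf, the troll | the dry ground: the bard, the knight, the mage, the rogue]
9. Warden goes to the dry ground with the cleric.  [the marsh camp: the dwarf, the troll | the dry ground: the bard, the cleric, the knight, the mage, the rogue]
10. Warden goes back to the marsh camp alone.  [the marsh camp: the dwarf, the troll | the dry ground: the bard, the cleric, the knight, the mage, the rogue]
11. Warden goes to the dry ground with the dwarf.  [the marsh camp: the troll | the dry ground: the bard, the cleric, the dwarf, the knight, the mage, the rogue]
12. Warden goes back to the marsh camp alone.  [the marsh camp: the troll | the dry ground: the bard, the cleric, the dwarf, the knight, the mage, the rogue]
13. Warden goes to the dry ground with the troll.  [the marsh camp: — | the dry ground: the bard, the cleric, the dwarf, the knight, the mage, the rogue, the troll]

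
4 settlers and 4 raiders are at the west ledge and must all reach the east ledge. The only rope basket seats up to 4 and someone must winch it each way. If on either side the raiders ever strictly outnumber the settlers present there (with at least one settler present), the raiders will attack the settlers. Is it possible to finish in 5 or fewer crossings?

Yes

Yes — this plan uses 5 crossings (≤ 5):
1. 2 raiders → the east ledge.  (the west ledge: 4S 2R; the east ledge: 0S 2R)
2. 1 raider ← the west ledge.  (the west ledge: 4S 3R; the east ledge: 0S 1R)
3. 4 settlers → the east ledge.  (the west ledge: 0S 3R; the east ledge: 4S 1R)
4. 1 raider ← the west ledge.  (the west ledge: 0S 4R; the east ledge: 4S 0R)
5. 4 raiders → the east ledge.  (the west ledge: 0S 0R; the east ledge: 4S 4R)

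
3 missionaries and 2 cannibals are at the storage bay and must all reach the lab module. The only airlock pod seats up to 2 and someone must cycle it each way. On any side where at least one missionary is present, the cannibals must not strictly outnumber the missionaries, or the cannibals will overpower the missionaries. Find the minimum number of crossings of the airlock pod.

7

Counting alone: each trip to the lab module takes at most 2 across and each return brings at least 1 back, so after t trips out (and t−1 returns) at most 2t − (t−1) of the 5 are across; that first reaches 5 at t = 4, so at least 7 crossings are needed.
The plan below uses exactly 7 crossings, so it is optimal:
1. 2 cannibals → the lab module.  (the storage bay: 3M 0C; the lab module: 0M 2C)
2. 1 cannibal ← the storage bay.  (the storage bay: 3M 1C; the lab module: 0M 1C)
3. 2 missionaries → the lab module.  (the storage bay: 1M 1C; the lab module: 2M 1C)
4. 1 missionary ← the storage bay.  (the storage bay: 2M 1C; the lab module: 1M 1C)
5. 1 missionary and 1 cannibal → the lab module.  (the storage bay: 1M 0C; the lab module: 2M 2C)
6. 1 cannibal ← the storage bay.  (the storage bay: 1M 1C; the lab module: 2M 1C)
7. 1 missionary and 1 cannibal → the lab module.  (the storage bay: 0M 0C; the lab module: 3M 2C)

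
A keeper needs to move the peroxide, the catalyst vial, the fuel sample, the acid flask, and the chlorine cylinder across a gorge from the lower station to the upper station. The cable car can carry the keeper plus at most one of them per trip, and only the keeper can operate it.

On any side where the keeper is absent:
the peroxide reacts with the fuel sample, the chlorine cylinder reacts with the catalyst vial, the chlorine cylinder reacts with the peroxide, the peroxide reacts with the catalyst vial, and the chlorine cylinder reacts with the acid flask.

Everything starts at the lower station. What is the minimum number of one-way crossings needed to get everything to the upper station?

impossible

Whatever the first load, the items left behind include a forbidden pair without the keeper. No opening move is safe, so no plan exists.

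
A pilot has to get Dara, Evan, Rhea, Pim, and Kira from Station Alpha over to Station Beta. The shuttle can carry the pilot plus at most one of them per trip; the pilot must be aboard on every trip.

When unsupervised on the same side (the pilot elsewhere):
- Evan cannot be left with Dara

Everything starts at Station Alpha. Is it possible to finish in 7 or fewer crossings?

No

Counting alone: the pilot can take at most 1 across per trip to Station Beta, so moving all 5 needs at least 5 loaded trips out, with a return between consecutive ones — at least 9 crossings.
Since 7 < 9, 7 crossings cannot be enough. (The shortest complete plan in fact takes 9:)
1. Pilot goes to Station Beta with Dara.  [Station Alpha: Evan, Kira, Pim, Rhea | Station Beta: Dara]
2. Pilot goes back to Station Alpha alone.  [Station Alpha: Evan, Kira, Pim, Rhea | Station Beta: Dara]
3. Pilot goes to Station Beta with Rhea.  [Station Alpha: Evan, Kira, Pim | Station Beta: Dara, Rhea]
4. Pilot goes back to Station Alpha alone.  [Station Alpha: Evan, Kira, Pim | Station Beta: Dara, Rhea]
5. Pilot goes to Station Beta with Pim.  [Station Alpha: Evan, Kira | Station Beta: Dara, Pim, Rhea]
6. Pilot goes back to Station Alpha alone.  [Station Alpha: Evan, Kira | Station Beta: Dara, Pim, Rhea]
7. Pilot goes to Station Beta with Kira.  [Station Alpha: Evan | Station Beta: Dara, Kira, Pim, Rhea]
8. Pilot goes back to Station Alpha alone.  [Station Alpha: Evan | Station Beta: Dara, Kira, Pim, Rhea]
9. Pilot goes to Station Beta with Evan.  [Station Alpha: — | Station Beta: Dara, Evan, Kira, Pim, Rhea]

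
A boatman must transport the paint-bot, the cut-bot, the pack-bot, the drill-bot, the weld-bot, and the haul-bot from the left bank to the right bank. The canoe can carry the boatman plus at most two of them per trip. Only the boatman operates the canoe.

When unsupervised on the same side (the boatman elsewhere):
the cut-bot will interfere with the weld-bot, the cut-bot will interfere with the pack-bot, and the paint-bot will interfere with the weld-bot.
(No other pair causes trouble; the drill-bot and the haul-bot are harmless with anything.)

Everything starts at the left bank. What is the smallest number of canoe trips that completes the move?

5

Counting alone: the boatman can take at most 2 across per trip to the right bank, so moving all 6 needs at least 3 loaded trips out, with a return between consecutive ones — at least 5 crossings.
The plan below uses exactly 5 crossings, so it is optimal:
1. Boatman goes to the right bank with the cut-bot and the paint-bot.  [the left bank: the drill-bot, the haul-bot, the pack-bot, the weld-bot | the right bank: the cut-bot, the paint-bot]
2. Boatman goes back to the left bank alone.  [the left bank: the drill-bot, the haul-bot, the pack-bot, the weld-bot | the right bank: the cut-bot, the paint-bot]
3. Boatman goes to the right bank with the drill-bot and the haul-bot.  [the left bank: the pack-bot, the weld-bot | the right bank: the cut-bot, the drill-bot, the haul-bot, the paint-bot]
4. Boatman goes back to the left bank alone.  [the left bank: the pack-bot, the weld-bot | the right bank: the cut-bot, the drill-bot, the haul-bot, the paint-bot]
5. Boatman goes to the right bank with the pack-bot and the weld-bot.  [the left bank: — | the right bank: the cut-bot, the drill-bot, the haul-bot, the pack-bot, the paint-bot, the weld-bot]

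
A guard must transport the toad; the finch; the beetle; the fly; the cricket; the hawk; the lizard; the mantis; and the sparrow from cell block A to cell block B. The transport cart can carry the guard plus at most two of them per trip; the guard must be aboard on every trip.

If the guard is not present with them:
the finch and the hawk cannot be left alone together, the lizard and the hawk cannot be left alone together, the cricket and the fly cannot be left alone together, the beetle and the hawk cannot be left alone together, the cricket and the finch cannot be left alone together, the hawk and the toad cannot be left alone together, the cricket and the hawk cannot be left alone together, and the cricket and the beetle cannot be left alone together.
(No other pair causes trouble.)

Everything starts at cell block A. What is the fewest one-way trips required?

Counting alone: the guard can take at most 2 across per trip to cell block B, so moving all 9 needs at least 5 loaded trips out, with a return between consecutive ones — at least 9 crossings.
The safety rule pushes this higher. Following every safe sequence of crossings, the most of the 9 that can be at cell block B as the transport cart arrives there on crossings 9, 11, 13 is 6, 7, 8 respectively — never all 9.
So no plan with fewer than 15 crossings exists, and this one achieves 15:
1. Guard goes to cell block B with the cricket and the hawk.  [cell block A: the beetle, the finch, the fly, the lizard, the mantis, the sparrow, the toad | cell block B: the cricket, the hawk]
2. Guard goes back to cell block A with the cricket.  [cell block A: the beetle, the cricket, the finch, the fly, the lizard, the mantis, the sparrow, the toad | cell block B: the hawk]
3. Guard goes to cell block B with the cricket and the toad.  [cell block A: the beetle, the finch, the fly, the lizard, the mantis, the sparrow | cell block B: the cricket, the hawk, the toad]
4. Guard goes back to cell block A with the hawk.  [cell block A: the beetle, the finch, the fly, the hawk, the lizard, the mantis, the sparrow | cell block B: the cricket, the toad]
5. Guard goes to cell block B with the hawk and the lizard.  [cell block A: the beetle, the finch, the fly, the mantis, the sparrow | cell block B: the cricket, the hawk, the lizard, the toad]
6. Guard goes back to cell block A with the hawk.  [cell block A: the beetle, the finch, the fly, the hawk, the mantis, the sparrow | cell block B: the cricket, the lizard, the toad]
7. Guard goes to cell block B with the beetle and the finch.  [cell block A: the fly, the hawk, the mantis, the sparrow | cell block B: the beetle, the cricket, the finch, the lizard, the toad]
8. Guard goes back to cell block A with the cricket.  [cell block A: the cricket, the fly, the hawk, the mantis, the sparrow | cell block B: the beetle, the finch, the lizard, the toad]
9. Guard goes to cell block B with the cricket and the fly.  [cell block A: the hawk, the mantis, the sparrow | cell block B: the beetle, the cricket, the finch, the fly, the lizard, the toad]
10. Guard goes back to cell block A with the cricket.  [cell block A: the cricket, the hawk, the mantis, the sparrow | cell block B: the beetle, the finch, the fly, the lizard, the toad]
11. Guard goes to cell block B with the cricket and the mantis.  [cell block A: the hawk, the sparrow | cell block B: the beetle, the cricket, the finch, the fly, the lizard, the mantis, the toad]
12. Guard goes back to cell block A with the cricket.  [cell block A: the cricket, the hawk, the sparrow | cell block B: the beetle, the finch, the fly, the lizard, the mantis, the toad]
13. Guard goes to cell block B with the cricket and the sparrow.  [cell block A: the hawk | cell block B: the beetle, the cricket, the finch, the fly, the lizard, the mantis, the sparrow, the toad]
14. Guard goes back to cell block A with the cricket.  [cell block A: the cricket, the hawk | cell block B: the beetle, the finch, the fly, the lizard, the mantis, the sparrow, the toad]
15. Guard goes to cell block B with the cricket and the hawk.  [cell block A: — | cell block B: the beetle, the cricket, the finch, the fly, the hawk, the lizard, the mantis, the sparrow, the toad]

15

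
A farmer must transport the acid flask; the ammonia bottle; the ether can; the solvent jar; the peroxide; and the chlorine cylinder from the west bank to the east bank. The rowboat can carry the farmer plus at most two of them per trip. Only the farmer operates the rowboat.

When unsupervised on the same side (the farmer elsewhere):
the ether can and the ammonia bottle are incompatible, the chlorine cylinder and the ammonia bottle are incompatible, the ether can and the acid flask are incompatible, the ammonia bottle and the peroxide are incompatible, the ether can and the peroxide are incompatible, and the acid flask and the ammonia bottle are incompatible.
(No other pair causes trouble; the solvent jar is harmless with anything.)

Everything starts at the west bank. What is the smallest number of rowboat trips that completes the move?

Counting alone: the farmer can take at most 2 across per trip to the east bank, so moving all 6 needs at least 3 loaded trips out, with a return between consecutive ones — at least 5 crossings.
The safety rule pushes this higher. Following every safe sequence of crossings, the most of the 6 that can be at the east bank as the rowboat arrives there on crossings 5, 7 is 4, 5 respectively — never all 6.
So no plan with fewer than 9 crossings exists, and this one achieves 9:
1. Farmer goes to the east bank with the ammonia bottle and the ether can.
2. Farmer goes back to the west bank with the ammonia bottle.
3. Farmer goes to the east bank with the ammonia bottle and the solvent jar.
4. Farmer goes back to the west bank with the ammonia bottle.
5. Farmer goes to the east bank with the ammonia bottle and the chlorine cylinder.
6. Farmer goes back to the west bank with the ammonia bottle.
7. Farmer goes to the east bank with the acid flask and the peroxide.
8. Farmer goes back to the west bank with the ether can.
9. Farmer goes to the east bank with the ammonia bottle and the ether can.

9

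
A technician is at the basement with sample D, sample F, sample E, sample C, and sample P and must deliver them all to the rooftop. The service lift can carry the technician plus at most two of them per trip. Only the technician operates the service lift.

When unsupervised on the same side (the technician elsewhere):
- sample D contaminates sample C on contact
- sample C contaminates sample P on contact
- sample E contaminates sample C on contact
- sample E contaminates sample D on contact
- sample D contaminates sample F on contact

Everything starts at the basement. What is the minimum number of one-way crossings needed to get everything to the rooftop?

7

Counting alone: the technician can take at most 2 across per trip to the rooftop, so moving all 5 needs at least 3 loaded trips out, with a return between consecutive ones — at least 5 crossings.
The safety rule pushes this higher. Following every safe sequence of crossings, the most of the 5 that can be at the rooftop as the service lift arrives there on crossing 5 is 4 — never all 5.
So no plan with fewer than 7 crossings exists, and this one achieves 7:
1. Technician goes to the rooftop with sample C and sample D.
2. Technician goes back to the basement with sample D.
3. Technician goes to the rooftop with sample D and sample F.
4. Technician goes back to the basement with sample D.
5. Technician goes to the rooftop with sample E and sample P.
6. Technician goes back to the basement with sample C.
7. Technician goes to the rooftop with sample C and sample D.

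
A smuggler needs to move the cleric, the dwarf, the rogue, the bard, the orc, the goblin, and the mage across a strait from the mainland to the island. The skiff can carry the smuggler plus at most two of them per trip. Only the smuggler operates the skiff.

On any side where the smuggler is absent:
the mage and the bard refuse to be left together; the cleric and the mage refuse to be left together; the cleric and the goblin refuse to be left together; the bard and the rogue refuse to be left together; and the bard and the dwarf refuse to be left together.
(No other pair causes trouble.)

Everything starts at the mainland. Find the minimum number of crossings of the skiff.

9

Counting alone: the smuggler can take at most 2 across per trip to the island, so moving all 7 needs at least 4 loaded trips out, with a return between consecutive ones — at least 7 crossings.
The safety rule pushes this higher. Following every safe sequence of crossings, the most of the 7 that can be at the island as the skiff arrives there on crossing 7 is 6 — never all 7.
So no plan with fewer than 9 crossings exists, and this one achieves 9:
1. Smuggler goes to the island with the bard and the cleric.  [the mainland: the dwarf, the goblin, the mage, the orc, the rogue | the island: the bard, the cleric]
2. Smuggler goes back to the mainland alone.  [the mainland: the dwarf, the goblin, the mage, the orc, the rogue | the island: the bard, the cleric]
3. Smuggler goes to the island with the dwarf.  [the mainland: the goblin, the mage, the orc, the rogue | the island: the bard, the cleric, the dwarf]
4. Smuggler goes back to the mainland with the bard.  [the mainland: the bard, the goblin, the mage, the orc, the rogue | the island: the cleric, the dwarf]
5. Smuggler goes to the island with the mage and the rogue.  [the mainland: the bard, the goblin, the orc | the island: the cleric, the dwarf, the mage, the rogue]
6. Smuggler goes back to the mainland with the cleric.  [the mainland: the bard, the cleric, the goblin, the orc | the island: the dwarf, the mage, the rogue]
7. Smuggler goes to the island with the goblin and the orc.  [the mainland: the bard, the cleric | the island: the dwarf, the goblin, the mage, the orc, the rogue]
8. Smuggler goes back to the mainland alone.  [the mainland: the bard, the cleric | the island: the dwarf, the goblin, the mage, the orc, the rogue]
9. Smuggler goes to the island with the bard and the cleric.  [the mainland: — | the island: the bard, the cleric, the dwarf, the goblin, the mage, the orc, the rogue]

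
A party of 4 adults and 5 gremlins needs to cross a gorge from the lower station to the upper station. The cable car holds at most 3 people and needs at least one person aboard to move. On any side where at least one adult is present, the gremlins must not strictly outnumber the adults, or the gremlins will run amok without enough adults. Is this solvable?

No

The gremlins already outnumber the adults at the lower station before anyone moves, so the starting position itself is disallowed.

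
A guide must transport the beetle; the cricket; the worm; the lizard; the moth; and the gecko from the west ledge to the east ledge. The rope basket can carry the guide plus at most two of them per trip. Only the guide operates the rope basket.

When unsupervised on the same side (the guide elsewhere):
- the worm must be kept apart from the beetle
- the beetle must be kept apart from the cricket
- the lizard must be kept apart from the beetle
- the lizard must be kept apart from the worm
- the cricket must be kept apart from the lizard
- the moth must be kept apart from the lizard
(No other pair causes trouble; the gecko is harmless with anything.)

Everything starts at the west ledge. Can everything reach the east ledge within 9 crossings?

Yes — this plan uses 9 crossings (≤ 9):
1. Guide goes to the east ledge with the beetle and the lizard.
2. Guide goes back to the west ledge with the beetle.
3. Guide goes to the east ledge with the beetle and the moth.
4. Guide goes back to the west ledge with the lizard.
5. Guide goes to the east ledge with the cricket and the worm.
6. Guide goes back to the west ledge with the beetle.
7. Guide goes to the east ledge with the beetle and the gecko.
8. Guide goes back to the west ledge with the beetle.
9. Guide goes to the east ledge with the beetle and the lizard.

Yes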